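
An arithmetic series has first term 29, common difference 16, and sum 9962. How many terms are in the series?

Using S = n/2 × [2a + (n-1)d]
9962 = n/2 × [2(29) + (n-1)(16)]
9962 = n/2 × [58 + 16n - 16]
19924 = n × [42 + 16n]
16n² + (42)n - 19924 = 0
Discriminant: Δ = (42)² - 4(16)(-19924) = 1764 + 1275136 = 1276900
√Δ = 1130
n = [-(42) + √Δ] / (2·16) = (-42 + 1130) / 32 = 1088 / 32 = 34
(The negative root is discarded since n must be a positive integer.)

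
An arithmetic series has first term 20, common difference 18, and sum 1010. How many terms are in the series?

Using S = n/2 × [2a + (n-1)d]
1010 = n/2 × [2(20) + (n-1)(18)]
1010 = n/2 × [40 + 18n - 18]
2020 = n × [22 + 18n]
18n² + (22)n - 2020 = 0
Discriminant: Δ = (22)² - 4(18)(-2020) = 484 + 145440 = 145924
√Δ = 382
n = [-(22) + √Δ] / (2·18) = (-22 + 382) / 36 = 360 / 36 = 10
(The negative root is discarded since n must be a positive integer.)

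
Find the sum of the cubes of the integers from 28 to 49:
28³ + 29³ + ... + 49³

Use ∑_{k=1}^{n} k³ = [n(n+1)/2]², then subtract the first 27 terms.
∑_{k=1}^{49} k³ = [49×50/2]² = 1225² = 1500625
∑_{k=1}^{27} k³ = [27×28/2]² = 378² = 142884
∑_{k=28}^{49} k³ = 1500625 - 142884 = 1357741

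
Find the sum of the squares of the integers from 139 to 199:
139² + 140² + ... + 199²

Use ∑_{k=1}^{n} k² = n(n+1)(2n+1)/6, then subtract the first 138 terms.
∑_{k=1}^{199} k² = 199×200×399/6 = 2646700
∑_{k=1}^{138} k² = 138×139×277/6 = 885569
∑_{k=139}^{199} k² = 2646700 - 885569 = 1761131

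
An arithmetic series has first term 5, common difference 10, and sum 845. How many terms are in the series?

Using S = n/2 × [2a + (n-1)d]
845 = n/2 × [2(5) + (n-1)(10)]
845 = n/2 × [10 + 10n - 10]
1690 = n × [0 + 10n]
10n² + (0)n - 1690 = 0
Discriminant: Δ = (0)² - 4(10)(-1690) = 0 + 67600 = 67600
√Δ = 260
n = [-(0) + √Δ] / (2·10) = (0 + 260) / 20 = 260 / 20 = 13
(The negative root is discarded since n must be a positive integer.)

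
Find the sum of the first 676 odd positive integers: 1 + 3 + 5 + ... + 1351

Sum of first n odd numbers = n²
= 676²
= 456976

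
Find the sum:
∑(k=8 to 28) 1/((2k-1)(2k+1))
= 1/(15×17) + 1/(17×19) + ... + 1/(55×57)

Partial fractions: 1/((2k-1)(2k+1)) = (1/2)[1/(2k-1) - 1/(2k+1)]
The series telescopes:
= (1/2)[1/15 - 1/57]
= 7/285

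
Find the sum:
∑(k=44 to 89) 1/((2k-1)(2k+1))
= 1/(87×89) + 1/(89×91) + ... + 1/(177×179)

Partial fractions: 1/((2k-1)(2k+1)) = (1/2)[1/(2k-1) - 1/(2k+1)]
The series telescopes:
= (1/2)[1/87 - 1/179]
= 46/15573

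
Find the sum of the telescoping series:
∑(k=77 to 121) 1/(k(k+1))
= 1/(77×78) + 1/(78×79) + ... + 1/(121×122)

Partial fractions: 1/(k(k+1)) = 1/k - 1/(k+1)
The series telescopes:
= (1/77 - 1/78) + (1/78 - 1/79) + ... + (1/121 - 1/122)
= 1/77 - 1/122
= 45/9394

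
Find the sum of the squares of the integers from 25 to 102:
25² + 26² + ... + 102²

Use ∑_{k=1}^{n} k² = n(n+1)(2n+1)/6, then subtract the first 24 terms.
∑_{k=1}^{102} k² = 102×103×205/6 = 358955
∑_{k=1}^{24} k² = 24×25×49/6 = 4900
∑_{k=25}^{102} k² = 358955 - 4900 = 354055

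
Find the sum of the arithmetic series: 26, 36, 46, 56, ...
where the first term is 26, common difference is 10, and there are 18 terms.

Sₙ = n/2 × (first + last)
Last term = a + (n-1)d = 26 + (18-1)×10 = 196
S_18 = 18/2 × (26 + 196)
S_18 = 18/2 × 222 = 1998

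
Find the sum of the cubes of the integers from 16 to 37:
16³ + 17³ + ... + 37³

Use ∑_{k=1}^{n} k³ = [n(n+1)/2]², then subtract the first 15 terms.
∑_{k=1}^{37} k³ = [37×38/2]² = 703² = 494209
∑_{k=1}^{15} k³ = [15×16/2]² = 120² = 14400
∑_{k=16}^{37} k³ = 494209 - 14400 = 479809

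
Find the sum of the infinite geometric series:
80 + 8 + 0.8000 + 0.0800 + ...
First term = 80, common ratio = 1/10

For |r| < 1, S = a / (1 - r)
S = 80 / (1 - (1/10))
S = 80 / (9/10)
S = 800/9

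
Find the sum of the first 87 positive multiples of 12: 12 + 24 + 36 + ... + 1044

Factor out 12: = 12(1 + 2 + ... + 87) = 12 × n(n+1)/2
= 12 × 87×88/2
= 12 × 3828
= 45936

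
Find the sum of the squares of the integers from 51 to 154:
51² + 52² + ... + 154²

Use ∑_{k=1}^{n} k² = n(n+1)(2n+1)/6, then subtract the first 50 terms.
∑_{k=1}^{154} k² = 154×155×309/6 = 1229305
∑_{k=1}^{50} k² = 50×51×101/6 = 42925
∑_{k=51}^{154} k² = 1229305 - 42925 = 1186380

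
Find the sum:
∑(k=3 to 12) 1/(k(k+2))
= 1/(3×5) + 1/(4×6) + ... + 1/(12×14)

Partial fractions: 1/(k(k+2)) = (1/2)[1/k - 1/(k+2)]
Telescoping leaves the first two and last two terms:
= (1/2)[1/3 + 1/4 - 1/13 - 1/14]
= 475/2184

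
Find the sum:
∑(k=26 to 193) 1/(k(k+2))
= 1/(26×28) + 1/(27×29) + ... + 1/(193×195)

Partial fractions: 1/(k(k+2)) = (1/2)[1/k - 1/(k+2)]
Telescoping leaves the first two and last two terms:
= (1/2)[1/26 + 1/27 - 1/194 - 1/195]
= 427/13095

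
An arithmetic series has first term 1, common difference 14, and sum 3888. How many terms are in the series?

Using S = n/2 × [2a + (n-1)d]
3888 = n/2 × [2(1) + (n-1)(14)]
3888 = n/2 × [2 + 14n - 14]
7776 = n × [-12 + 14n]
14n² + (-12)n - 7776 = 0
Discriminant: Δ = (-12)² - 4(14)(-7776) = 144 + 435456 = 435600
√Δ = 660
n = [-(-12) + √Δ] / (2·14) = (12 + 660) / 28 = 672 / 28 = 24
(The negative root is discarded since n must be a positive integer.)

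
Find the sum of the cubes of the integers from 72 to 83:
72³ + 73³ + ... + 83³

Use ∑_{k=1}^{n} k³ = [n(n+1)/2]², then subtract the first 71 terms.
∑_{k=1}^{83} k³ = [83×84/2]² = 3486² = 12152196
∑_{k=1}^{71} k³ = [71×72/2]² = 2556² = 6533136
∑_{k=72}^{83} k³ = 12152196 - 6533136 = 5619060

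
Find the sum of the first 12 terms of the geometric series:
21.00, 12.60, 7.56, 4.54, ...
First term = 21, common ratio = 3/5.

Sₙ = a(1 - rⁿ) / (1 - r)
S_12 = 21(1 - (3/5)^12) / (1 - (3/5))
S_12 = 21(1 - (531441/244140625)) / (2/5)
S_12 = 2557896432/48828125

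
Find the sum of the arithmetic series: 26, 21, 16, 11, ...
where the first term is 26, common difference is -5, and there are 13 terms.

Sₙ = n/2 × (first + last)
Last term = a + (n-1)d = 26 + (13-1)×(-5) = -34
S_13 = 13/2 × (26 + (-34))
S_13 = 13/2 × (-8) = -52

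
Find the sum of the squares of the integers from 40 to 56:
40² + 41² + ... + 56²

Use ∑_{k=1}^{n} k² = n(n+1)(2n+1)/6, then subtract the first 39 terms.
∑_{k=1}^{56} k² = 56×57×113/6 = 60116
∑_{k=1}^{39} k² = 39×40×79/6 = 20540
∑_{k=40}^{56} k² = 60116 - 20540 = 39576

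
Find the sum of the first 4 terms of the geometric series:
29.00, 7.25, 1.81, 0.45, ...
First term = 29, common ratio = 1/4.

Sₙ = a(1 - rⁿ) / (1 - r)
S_4 = 29(1 - (1/4)^4) / (1 - (1/4))
S_4 = 29(1 - (1/256)) / (3/4)
S_4 = 2465/64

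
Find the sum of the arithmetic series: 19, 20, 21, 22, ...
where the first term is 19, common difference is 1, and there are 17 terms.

Sₙ = n/2 × (first + last)
Last term = a + (n-1)d = 19 + (17-1)×1 = 35
S_17 = 17/2 × (19 + 35)
S_17 = 17/2 × 54 = 459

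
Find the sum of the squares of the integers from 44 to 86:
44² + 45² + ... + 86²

Use ∑_{k=1}^{n} k² = n(n+1)(2n+1)/6, then subtract the first 43 terms.
∑_{k=1}^{86} k² = 86×87×173/6 = 215731
∑_{k=1}^{43} k² = 43×44×87/6 = 27434
∑_{k=44}^{86} k² = 215731 - 27434 = 188297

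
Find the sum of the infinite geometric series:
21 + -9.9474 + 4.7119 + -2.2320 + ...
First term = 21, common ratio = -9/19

For |r| < 1, S = a / (1 - r)
S = 21 / (1 - (-9/19))
S = 21 / (28/19)
S = 57/4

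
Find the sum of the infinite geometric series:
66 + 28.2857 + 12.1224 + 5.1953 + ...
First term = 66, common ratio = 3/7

For |r| < 1, S = a / (1 - r)
S = 66 / (1 - (3/7))
S = 66 / (4/7)
S = 231/2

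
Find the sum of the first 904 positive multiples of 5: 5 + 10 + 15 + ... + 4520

Factor out 5: = 5(1 + 2 + ... + 904) = 5 × n(n+1)/2
= 5 × 904×905/2
= 5 × 409060
= 2045300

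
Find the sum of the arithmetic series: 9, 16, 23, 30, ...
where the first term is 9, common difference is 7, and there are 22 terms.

Sₙ = n/2 × (first + last)
Last term = a + (n-1)d = 9 + (22-1)×7 = 156
S_22 = 22/2 × (9 + 156)
S_22 = 22/2 × 165 = 1815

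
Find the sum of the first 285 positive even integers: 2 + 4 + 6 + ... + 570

Sum of first n even numbers = n(n+1)
= 285×286
= 81510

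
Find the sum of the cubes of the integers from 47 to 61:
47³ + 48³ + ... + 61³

Use ∑_{k=1}^{n} k³ = [n(n+1)/2]², then subtract the first 46 terms.
∑_{k=1}^{61} k³ = [61×62/2]² = 1891² = 3575881
∑_{k=1}^{46} k³ = [46×47/2]² = 1081² = 1168561
∑_{k=47}^{61} k³ = 3575881 - 1168561 = 2407320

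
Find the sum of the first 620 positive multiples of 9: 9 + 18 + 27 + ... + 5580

Factor out 9: = 9(1 + 2 + ... + 620) = 9 × n(n+1)/2
= 9 × 620×621/2
= 9 × 192510
= 1732590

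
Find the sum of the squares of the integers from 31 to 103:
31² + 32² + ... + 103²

Use ∑_{k=1}^{n} k² = n(n+1)(2n+1)/6, then subtract the first 30 terms.
∑_{k=1}^{103} k² = 103×104×207/6 = 369564
∑_{k=1}^{30} k² = 30×31×61/6 = 9455
∑_{k=31}^{103} k² = 369564 - 9455 = 360109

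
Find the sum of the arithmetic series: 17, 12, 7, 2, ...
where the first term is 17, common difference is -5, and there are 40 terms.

Sₙ = n/2 × (first + last)
Last term = a + (n-1)d = 17 + (40-1)×(-5) = -178
S_40 = 40/2 × (17 + (-178))
S_40 = 40/2 × (-161) = -3220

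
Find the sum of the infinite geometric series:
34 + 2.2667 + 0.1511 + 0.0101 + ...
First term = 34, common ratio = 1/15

For |r| < 1, S = a / (1 - r)
S = 34 / (1 - (1/15))
S = 34 / (14/15)
S = 255/7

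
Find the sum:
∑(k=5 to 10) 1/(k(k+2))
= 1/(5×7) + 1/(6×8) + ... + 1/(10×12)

Partial fractions: 1/(k(k+2)) = (1/2)[1/k - 1/(k+2)]
Telescoping leaves the first two and last two terms:
= (1/2)[1/5 + 1/6 - 1/11 - 1/12]
= 127/1320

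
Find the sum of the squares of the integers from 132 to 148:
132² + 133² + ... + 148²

Use ∑_{k=1}^{n} k² = n(n+1)(2n+1)/6, then subtract the first 131 terms.
∑_{k=1}^{148} k² = 148×149×297/6 = 1091574
∑_{k=1}^{131} k² = 131×132×263/6 = 757966
∑_{k=132}^{148} k² = 1091574 - 757966 = 333608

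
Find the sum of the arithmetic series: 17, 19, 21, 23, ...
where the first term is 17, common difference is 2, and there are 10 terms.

Sₙ = n/2 × (first + last)
Last term = a + (n-1)d = 17 + (10-1)×2 = 35
S_10 = 10/2 × (17 + 35)
S_10 = 10/2 × 52 = 260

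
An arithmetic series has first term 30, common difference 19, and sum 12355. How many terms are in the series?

Using S = n/2 × [2a + (n-1)d]
12355 = n/2 × [2(30) + (n-1)(19)]
12355 = n/2 × [60 + 19n - 19]
24710 = n × [41 + 19n]
19n² + (41)n - 24710 = 0
Discriminant: Δ = (41)² - 4(19)(-24710) = 1681 + 1877960 = 1879641
√Δ = 1371
n = [-(41) + √Δ] / (2·19) = (-41 + 1371) / 38 = 1330 / 38 = 35
(The negative root is discarded since n must be a positive integer.)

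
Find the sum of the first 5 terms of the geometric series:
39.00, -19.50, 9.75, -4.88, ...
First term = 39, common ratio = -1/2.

Sₙ = a(1 - rⁿ) / (1 - r)
S_5 = 39(1 - (-1/2)^5) / (1 - (-1/2))
S_5 = 39(1 - (-1/32)) / (3/2)
S_5 = 429/16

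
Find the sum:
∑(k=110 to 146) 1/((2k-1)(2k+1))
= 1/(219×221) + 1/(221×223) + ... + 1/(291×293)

Partial fractions: 1/((2k-1)(2k+1)) = (1/2)[1/(2k-1) - 1/(2k+1)]
The series telescopes:
= (1/2)[1/219 - 1/293]
= 37/64167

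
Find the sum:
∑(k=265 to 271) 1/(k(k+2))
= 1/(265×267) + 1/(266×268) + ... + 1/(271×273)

Partial fractions: 1/(k(k+2)) = (1/2)[1/k - 1/(k+2)]
Telescoping leaves the first two and last two terms:
= (1/2)[1/265 + 1/266 - 1/272 - 1/273]
= 72349/747757920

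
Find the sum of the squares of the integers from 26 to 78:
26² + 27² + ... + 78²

Use ∑_{k=1}^{n} k² = n(n+1)(2n+1)/6, then subtract the first 25 terms.
∑_{k=1}^{78} k² = 78×79×157/6 = 161239
∑_{k=1}^{25} k² = 25×26×51/6 = 5525
∑_{k=26}^{78} k² = 161239 - 5525 = 155714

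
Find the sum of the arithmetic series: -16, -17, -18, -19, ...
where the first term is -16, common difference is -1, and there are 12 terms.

Sₙ = n/2 × (first + last)
Last term = a + (n-1)d = -16 + (12-1)×(-1) = -27
S_12 = 12/2 × (-16 + (-27))
S_12 = 12/2 × (-43) = -258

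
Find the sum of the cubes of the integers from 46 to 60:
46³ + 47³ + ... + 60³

Use ∑_{k=1}^{n} k³ = [n(n+1)/2]², then subtract the first 45 terms.
∑_{k=1}^{60} k³ = [60×61/2]² = 1830² = 3348900
∑_{k=1}^{45} k³ = [45×46/2]² = 1035² = 1071225
∑_{k=46}^{60} k³ = 3348900 - 1071225 = 2277675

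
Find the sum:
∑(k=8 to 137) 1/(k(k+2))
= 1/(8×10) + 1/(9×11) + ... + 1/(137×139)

Partial fractions: 1/(k(k+2)) = (1/2)[1/k - 1/(k+2)]
Telescoping leaves the first two and last two terms:
= (1/2)[1/8 + 1/9 - 1/138 - 1/139]
= 51025/460368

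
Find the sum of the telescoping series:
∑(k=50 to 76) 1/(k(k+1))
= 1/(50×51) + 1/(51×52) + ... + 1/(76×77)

Partial fractions: 1/(k(k+1)) = 1/k - 1/(k+1)
The series telescopes:
= (1/50 - 1/51) + (1/51 - 1/52) + ... + (1/76 - 1/77)
= 1/50 - 1/77
= 27/3850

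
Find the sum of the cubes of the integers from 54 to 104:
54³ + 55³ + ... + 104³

Use ∑_{k=1}^{n} k³ = [n(n+1)/2]², then subtract the first 53 terms.
∑_{k=1}^{104} k³ = [104×105/2]² = 5460² = 29811600
∑_{k=1}^{53} k³ = [53×54/2]² = 1431² = 2047761
∑_{k=54}^{104} k³ = 29811600 - 2047761 = 27763839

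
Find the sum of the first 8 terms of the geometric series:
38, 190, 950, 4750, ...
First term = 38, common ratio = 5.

Sₙ = a(1 - rⁿ) / (1 - r)
S_8 = 38(1 - 5^8) / (1 - 5)
S_8 = 38(1 - 390625) / (-4)
S_8 = 3710928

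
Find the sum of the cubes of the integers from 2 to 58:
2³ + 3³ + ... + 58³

Use ∑_{k=1}^{n} k³ = [n(n+1)/2]², then subtract the first 1 terms.
∑_{k=1}^{58} k³ = [58×59/2]² = 1711² = 2927521
∑_{k=1}^{1} k³ = [1×2/2]² = 1² = 1
∑_{k=2}^{58} k³ = 2927521 - 1 = 2927520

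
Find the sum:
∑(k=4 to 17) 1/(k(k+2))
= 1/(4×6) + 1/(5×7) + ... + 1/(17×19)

Partial fractions: 1/(k(k+2)) = (1/2)[1/k - 1/(k+2)]
Telescoping leaves the first two and last two terms:
= (1/2)[1/4 + 1/5 - 1/18 - 1/19]
= 1169/6840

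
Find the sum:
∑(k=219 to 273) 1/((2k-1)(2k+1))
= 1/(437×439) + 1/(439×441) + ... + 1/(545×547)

Partial fractions: 1/((2k-1)(2k+1)) = (1/2)[1/(2k-1) - 1/(2k+1)]
The series telescopes:
= (1/2)[1/437 - 1/547]
= 55/239039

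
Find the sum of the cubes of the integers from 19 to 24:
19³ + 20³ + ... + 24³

Use ∑_{k=1}^{n} k³ = [n(n+1)/2]², then subtract the first 18 terms.
∑_{k=1}^{24} k³ = [24×25/2]² = 300² = 90000
∑_{k=1}^{18} k³ = [18×19/2]² = 171² = 29241
∑_{k=19}^{24} k³ = 90000 - 29241 = 60759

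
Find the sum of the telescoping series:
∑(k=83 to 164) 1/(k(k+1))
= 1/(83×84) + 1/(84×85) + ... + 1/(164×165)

Partial fractions: 1/(k(k+1)) = 1/k - 1/(k+1)
The series telescopes:
= (1/83 - 1/84) + (1/84 - 1/85) + ... + (1/164 - 1/165)
= 1/83 - 1/165
= 82/13695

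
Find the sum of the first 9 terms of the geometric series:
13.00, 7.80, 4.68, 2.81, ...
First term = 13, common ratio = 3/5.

Sₙ = a(1 - rⁿ) / (1 - r)
S_9 = 13(1 - (3/5)^9) / (1 - (3/5))
S_9 = 13(1 - (19683/1953125)) / (2/5)
S_9 = 12567373/390625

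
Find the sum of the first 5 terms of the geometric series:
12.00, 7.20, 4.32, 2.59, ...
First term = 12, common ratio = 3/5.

Sₙ = a(1 - rⁿ) / (1 - r)
S_5 = 12(1 - (3/5)^5) / (1 - (3/5))
S_5 = 12(1 - (243/3125)) / (2/5)
S_5 = 17292/625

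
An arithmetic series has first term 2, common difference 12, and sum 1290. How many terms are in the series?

Using S = n/2 × [2a + (n-1)d]
1290 = n/2 × [2(2) + (n-1)(12)]
1290 = n/2 × [4 + 12n - 12]
2580 = n × [-8 + 12n]
12n² + (-8)n - 2580 = 0
Discriminant: Δ = (-8)² - 4(12)(-2580) = 64 + 123840 = 123904
√Δ = 352
n = [-(-8) + √Δ] / (2·12) = (8 + 352) / 24 = 360 / 24 = 15
(The negative root is discarded since n must be a positive integer.)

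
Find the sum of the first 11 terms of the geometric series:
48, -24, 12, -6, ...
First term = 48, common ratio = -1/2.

Sₙ = a(1 - rⁿ) / (1 - r)
S_11 = 48(1 - (-1/2)^11) / (1 - (-1/2))
S_11 = 48(1 - (-1/2048)) / (3/2)
S_11 = 2049/64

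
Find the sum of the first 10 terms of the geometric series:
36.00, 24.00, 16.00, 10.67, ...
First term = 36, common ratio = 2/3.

Sₙ = a(1 - rⁿ) / (1 - r)
S_10 = 36(1 - (2/3)^10) / (1 - (2/3))
S_10 = 36(1 - (1024/59049)) / (1/3)
S_10 = 232100/2187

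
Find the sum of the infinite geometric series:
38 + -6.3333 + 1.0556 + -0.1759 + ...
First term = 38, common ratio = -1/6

For |r| < 1, S = a / (1 - r)
S = 38 / (1 - (-1/6))
S = 38 / (7/6)
S = 228/7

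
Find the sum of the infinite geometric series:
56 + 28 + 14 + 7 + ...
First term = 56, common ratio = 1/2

For |r| < 1, S = a / (1 - r)
S = 56 / (1 - (1/2))
S = 56 / (1/2)
S = 112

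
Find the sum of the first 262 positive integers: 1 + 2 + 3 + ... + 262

Formula: ∑k = n(n+1)/2
= 262×263/2
= 68906/2
= 34453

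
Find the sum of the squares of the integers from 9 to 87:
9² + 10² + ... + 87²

Use ∑_{k=1}^{n} k² = n(n+1)(2n+1)/6, then subtract the first 8 terms.
∑_{k=1}^{87} k² = 87×88×175/6 = 223300
∑_{k=1}^{8} k² = 8×9×17/6 = 204
∑_{k=9}^{87} k² = 223300 - 204 = 223096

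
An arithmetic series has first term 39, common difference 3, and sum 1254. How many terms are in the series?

Using S = n/2 × [2a + (n-1)d]
1254 = n/2 × [2(39) + (n-1)(3)]
1254 = n/2 × [78 + 3n - 3]
2508 = n × [75 + 3n]
3n² + (75)n - 2508 = 0
Discriminant: Δ = (75)² - 4(3)(-2508) = 5625 + 30096 = 35721
√Δ = 189
n = [-(75) + √Δ] / (2·3) = (-75 + 189) / 6 = 114 / 6 = 19
(The negative root is discarded since n must be a positive integer.)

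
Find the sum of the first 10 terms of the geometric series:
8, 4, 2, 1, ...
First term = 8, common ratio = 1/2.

Sₙ = a(1 - rⁿ) / (1 - r)
S_10 = 8(1 - (1/2)^10) / (1 - (1/2))
S_10 = 8(1 - (1/1024)) / (1/2)
S_10 = 1023/64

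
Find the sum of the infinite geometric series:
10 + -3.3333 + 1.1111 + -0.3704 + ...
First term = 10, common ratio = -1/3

For |r| < 1, S = a / (1 - r)
S = 10 / (1 - (-1/3))
S = 10 / (4/3)
S = 15/2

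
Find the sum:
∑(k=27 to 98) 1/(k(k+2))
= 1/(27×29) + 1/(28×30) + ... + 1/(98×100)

Partial fractions: 1/(k(k+2)) = (1/2)[1/k - 1/(k+2)]
Telescoping leaves the first two and last two terms:
= (1/2)[1/27 + 1/28 - 1/99 - 1/100]
= 5473/207900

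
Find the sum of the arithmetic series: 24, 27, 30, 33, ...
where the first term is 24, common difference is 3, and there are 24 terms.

Sₙ = n/2 × (first + last)
Last term = a + (n-1)d = 24 + (24-1)×3 = 93
S_24 = 24/2 × (24 + 93)
S_24 = 24/2 × 117 = 1404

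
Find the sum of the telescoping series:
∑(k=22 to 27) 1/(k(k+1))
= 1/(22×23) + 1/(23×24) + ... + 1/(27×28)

Partial fractions: 1/(k(k+1)) = 1/k - 1/(k+1)
The series telescopes:
= (1/22 - 1/23) + (1/23 - 1/24) + ... + (1/27 - 1/28)
= 1/22 - 1/28
= 3/308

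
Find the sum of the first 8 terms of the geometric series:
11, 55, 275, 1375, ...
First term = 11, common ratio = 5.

Sₙ = a(1 - rⁿ) / (1 - r)
S_8 = 11(1 - 5^8) / (1 - 5)
S_8 = 11(1 - 390625) / (-4)
S_8 = 1074216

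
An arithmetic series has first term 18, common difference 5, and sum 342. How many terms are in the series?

Using S = n/2 × [2a + (n-1)d]
342 = n/2 × [2(18) + (n-1)(5)]
342 = n/2 × [36 + 5n - 5]
684 = n × [31 + 5n]
5n² + (31)n - 684 = 0
Discriminant: Δ = (31)² - 4(5)(-684) = 961 + 13680 = 14641
√Δ = 121
n = [-(31) + √Δ] / (2·5) = (-31 + 121) / 10 = 90 / 10 = 9
(The negative root is discarded since n must be a positive integer.)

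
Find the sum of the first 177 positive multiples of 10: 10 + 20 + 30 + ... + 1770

Factor out 10: = 10(1 + 2 + ... + 177) = 10 × n(n+1)/2
= 10 × 177×178/2
= 10 × 15753
= 157530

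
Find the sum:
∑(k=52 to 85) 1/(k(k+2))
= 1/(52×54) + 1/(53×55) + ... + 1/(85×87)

Partial fractions: 1/(k(k+2)) = (1/2)[1/k - 1/(k+2)]
Telescoping leaves the first two and last two terms:
= (1/2)[1/52 + 1/53 - 1/86 - 1/87]
= 154411/20620392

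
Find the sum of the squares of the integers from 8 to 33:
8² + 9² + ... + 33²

Use ∑_{k=1}^{n} k² = n(n+1)(2n+1)/6, then subtract the first 7 terms.
∑_{k=1}^{33} k² = 33×34×67/6 = 12529
∑_{k=1}^{7} k² = 7×8×15/6 = 140
∑_{k=8}^{33} k² = 12529 - 140 = 12389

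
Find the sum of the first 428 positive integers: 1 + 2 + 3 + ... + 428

Formula: ∑k = n(n+1)/2
= 428×429/2
= 183612/2
= 91806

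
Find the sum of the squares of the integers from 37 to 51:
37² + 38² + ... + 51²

Use ∑_{k=1}^{n} k² = n(n+1)(2n+1)/6, then subtract the first 36 terms.
∑_{k=1}^{51} k² = 51×52×103/6 = 45526
∑_{k=1}^{36} k² = 36×37×73/6 = 16206
∑_{k=37}^{51} k² = 45526 - 16206 = 29320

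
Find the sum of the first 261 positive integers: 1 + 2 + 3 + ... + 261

Formula: ∑k = n(n+1)/2
= 261×262/2
= 68382/2
= 34191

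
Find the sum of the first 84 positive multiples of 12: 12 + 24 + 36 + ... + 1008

Factor out 12: = 12(1 + 2 + ... + 84) = 12 × n(n+1)/2
= 12 × 84×85/2
= 12 × 3570
= 42840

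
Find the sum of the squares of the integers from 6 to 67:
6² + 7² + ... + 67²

Use ∑_{k=1}^{n} k² = n(n+1)(2n+1)/6, then subtract the first 5 terms.
∑_{k=1}^{67} k² = 67×68×135/6 = 102510
∑_{k=1}^{5} k² = 5×6×11/6 = 55
∑_{k=6}^{67} k² = 102510 - 55 = 102455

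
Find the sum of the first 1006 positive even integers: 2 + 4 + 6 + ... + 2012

Sum of first n even numbers = n(n+1)
= 1006×1007
= 1013042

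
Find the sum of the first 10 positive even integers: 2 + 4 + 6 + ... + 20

Sum of first n even numbers = n(n+1)
= 10×11
= 110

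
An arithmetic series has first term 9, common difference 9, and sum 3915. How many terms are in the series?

Using S = n/2 × [2a + (n-1)d]
3915 = n/2 × [2(9) + (n-1)(9)]
3915 = n/2 × [18 + 9n - 9]
7830 = n × [9 + 9n]
9n² + (9)n - 7830 = 0
Discriminant: Δ = (9)² - 4(9)(-7830) = 81 + 281880 = 281961
√Δ = 531
n = [-(9) + √Δ] / (2·9) = (-9 + 531) / 18 = 522 / 18 = 29
(The negative root is discarded since n must be a positive integer.)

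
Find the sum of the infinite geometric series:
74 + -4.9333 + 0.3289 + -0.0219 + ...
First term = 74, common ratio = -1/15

For |r| < 1, S = a / (1 - r)
S = 74 / (1 - (-1/15))
S = 74 / (16/15)
S = 555/8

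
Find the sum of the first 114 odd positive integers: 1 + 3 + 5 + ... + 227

Sum of first n odd numbers = n²
= 114²
= 12996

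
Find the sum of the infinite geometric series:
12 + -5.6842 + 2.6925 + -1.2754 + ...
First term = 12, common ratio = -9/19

For |r| < 1, S = a / (1 - r)
S = 12 / (1 - (-9/19))
S = 12 / (28/19)
S = 57/7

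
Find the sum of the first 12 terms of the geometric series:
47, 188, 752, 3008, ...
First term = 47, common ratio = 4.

Sₙ = a(1 - rⁿ) / (1 - r)
S_12 = 47(1 - 4^12) / (1 - 4)
S_12 = 47(1 - 16777216) / (-3)
S_12 = 262843035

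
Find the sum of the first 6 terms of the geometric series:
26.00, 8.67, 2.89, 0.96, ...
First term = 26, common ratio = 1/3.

Sₙ = a(1 - rⁿ) / (1 - r)
S_6 = 26(1 - (1/3)^6) / (1 - (1/3))
S_6 = 26(1 - (1/729)) / (2/3)
S_6 = 9464/243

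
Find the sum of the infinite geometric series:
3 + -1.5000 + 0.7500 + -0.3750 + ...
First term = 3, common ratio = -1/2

For |r| < 1, S = a / (1 - r)
S = 3 / (1 - (-1/2))
S = 3 / (3/2)
S = 2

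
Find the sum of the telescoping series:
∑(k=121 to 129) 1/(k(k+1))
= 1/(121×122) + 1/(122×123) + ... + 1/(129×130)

Partial fractions: 1/(k(k+1)) = 1/k - 1/(k+1)
The series telescopes:
= (1/121 - 1/122) + (1/122 - 1/123) + ... + (1/129 - 1/130)
= 1/121 - 1/130
= 9/15730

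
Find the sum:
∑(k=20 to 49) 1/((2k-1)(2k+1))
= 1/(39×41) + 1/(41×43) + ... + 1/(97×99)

Partial fractions: 1/((2k-1)(2k+1)) = (1/2)[1/(2k-1) - 1/(2k+1)]
The series telescopes:
= (1/2)[1/39 - 1/99]
= 10/1287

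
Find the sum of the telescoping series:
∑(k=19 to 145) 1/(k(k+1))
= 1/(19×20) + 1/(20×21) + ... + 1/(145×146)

Partial fractions: 1/(k(k+1)) = 1/k - 1/(k+1)
The series telescopes:
= (1/19 - 1/20) + (1/20 - 1/21) + ... + (1/145 - 1/146)
= 1/19 - 1/146
= 127/2774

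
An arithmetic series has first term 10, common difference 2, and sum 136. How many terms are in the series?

Using S = n/2 × [2a + (n-1)d]
136 = n/2 × [2(10) + (n-1)(2)]
136 = n/2 × [20 + 2n - 2]
272 = n × [18 + 2n]
2n² + (18)n - 272 = 0
Discriminant: Δ = (18)² - 4(2)(-272) = 324 + 2176 = 2500
√Δ = 50
n = [-(18) + √Δ] / (2·2) = (-18 + 50) / 4 = 32 / 4 = 8
(The negative root is discarded since n must be a positive integer.)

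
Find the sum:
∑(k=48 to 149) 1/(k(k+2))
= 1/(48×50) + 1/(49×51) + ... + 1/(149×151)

Partial fractions: 1/(k(k+2)) = (1/2)[1/k - 1/(k+2)]
Telescoping leaves the first two and last two terms:
= (1/2)[1/48 + 1/49 - 1/150 - 1/151]
= 248183/17757600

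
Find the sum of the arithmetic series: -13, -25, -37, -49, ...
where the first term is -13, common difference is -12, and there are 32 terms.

Sₙ = n/2 × (first + last)
Last term = a + (n-1)d = -13 + (32-1)×(-12) = -385
S_32 = 32/2 × (-13 + (-385))
S_32 = 32/2 × (-398) = -6368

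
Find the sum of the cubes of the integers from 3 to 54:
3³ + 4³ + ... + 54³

Use ∑_{k=1}^{n} k³ = [n(n+1)/2]², then subtract the first 2 terms.
∑_{k=1}^{54} k³ = [54×55/2]² = 1485² = 2205225
∑_{k=1}^{2} k³ = [2×3/2]² = 3² = 9
∑_{k=3}^{54} k³ = 2205225 - 9 = 2205216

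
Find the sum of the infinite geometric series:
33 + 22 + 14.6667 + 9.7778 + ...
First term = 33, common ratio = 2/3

For |r| < 1, S = a / (1 - r)
S = 33 / (1 - (2/3))
S = 33 / (1/3)
S = 99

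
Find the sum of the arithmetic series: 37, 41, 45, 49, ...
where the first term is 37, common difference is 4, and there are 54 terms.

Sₙ = n/2 × (first + last)
Last term = a + (n-1)d = 37 + (54-1)×4 = 249
S_54 = 54/2 × (37 + 249)
S_54 = 54/2 × 286 = 7722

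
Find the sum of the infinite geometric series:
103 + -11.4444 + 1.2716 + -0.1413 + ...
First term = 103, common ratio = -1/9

For |r| < 1, S = a / (1 - r)
S = 103 / (1 - (-1/9))
S = 103 / (10/9)
S = 927/10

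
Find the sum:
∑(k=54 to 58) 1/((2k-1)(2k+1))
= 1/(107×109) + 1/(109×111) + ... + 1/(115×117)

Partial fractions: 1/((2k-1)(2k+1)) = (1/2)[1/(2k-1) - 1/(2k+1)]
The series telescopes:
= (1/2)[1/107 - 1/117]
= 5/12519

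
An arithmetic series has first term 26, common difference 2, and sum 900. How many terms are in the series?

Using S = n/2 × [2a + (n-1)d]
900 = n/2 × [2(26) + (n-1)(2)]
900 = n/2 × [52 + 2n - 2]
1800 = n × [50 + 2n]
2n² + (50)n - 1800 = 0
Discriminant: Δ = (50)² - 4(2)(-1800) = 2500 + 14400 = 16900
√Δ = 130
n = [-(50) + √Δ] / (2·2) = (-50 + 130) / 4 = 80 / 4 = 20
(The negative root is discarded since n must be a positive integer.)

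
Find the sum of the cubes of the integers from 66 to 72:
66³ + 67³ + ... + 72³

Use ∑_{k=1}^{n} k³ = [n(n+1)/2]², then subtract the first 65 terms.
∑_{k=1}^{72} k³ = [72×73/2]² = 2628² = 6906384
∑_{k=1}^{65} k³ = [65×66/2]² = 2145² = 4601025
∑_{k=66}^{72} k³ = 6906384 - 4601025 = 2305359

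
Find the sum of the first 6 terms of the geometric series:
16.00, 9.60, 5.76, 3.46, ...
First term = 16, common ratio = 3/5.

Sₙ = a(1 - rⁿ) / (1 - r)
S_6 = 16(1 - (3/5)^6) / (1 - (3/5))
S_6 = 16(1 - (729/15625)) / (2/5)
S_6 = 119168/3125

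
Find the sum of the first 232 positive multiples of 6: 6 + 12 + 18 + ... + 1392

Factor out 6: = 6(1 + 2 + ... + 232) = 6 × n(n+1)/2
= 6 × 232×233/2
= 6 × 27028
= 162168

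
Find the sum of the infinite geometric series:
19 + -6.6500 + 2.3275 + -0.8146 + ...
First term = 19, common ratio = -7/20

For |r| < 1, S = a / (1 - r)
S = 19 / (1 - (-7/20))
S = 19 / (27/20)
S = 380/27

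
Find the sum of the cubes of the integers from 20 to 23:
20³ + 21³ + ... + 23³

Use ∑_{k=1}^{n} k³ = [n(n+1)/2]², then subtract the first 19 terms.
∑_{k=1}^{23} k³ = [23×24/2]² = 276² = 76176
∑_{k=1}^{19} k³ = [19×20/2]² = 190² = 36100
∑_{k=20}^{23} k³ = 76176 - 36100 = 40076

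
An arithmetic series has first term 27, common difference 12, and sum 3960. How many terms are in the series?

Using S = n/2 × [2a + (n-1)d]
3960 = n/2 × [2(27) + (n-1)(12)]
3960 = n/2 × [54 + 12n - 12]
7920 = n × [42 + 12n]
12n² + (42)n - 7920 = 0
Discriminant: Δ = (42)² - 4(12)(-7920) = 1764 + 380160 = 381924
√Δ = 618
n = [-(42) + √Δ] / (2·12) = (-42 + 618) / 24 = 576 / 24 = 24
(The negative root is discarded since n must be a positive integer.)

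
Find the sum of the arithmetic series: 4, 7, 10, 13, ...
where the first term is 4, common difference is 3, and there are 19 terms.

Sₙ = n/2 × (first + last)
Last term = a + (n-1)d = 4 + (19-1)×3 = 58
S_19 = 19/2 × (4 + 58)
S_19 = 19/2 × 62 = 589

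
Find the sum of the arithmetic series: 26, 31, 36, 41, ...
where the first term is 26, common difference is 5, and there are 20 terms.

Sₙ = n/2 × (first + last)
Last term = a + (n-1)d = 26 + (20-1)×5 = 121
S_20 = 20/2 × (26 + 121)
S_20 = 20/2 × 147 = 1470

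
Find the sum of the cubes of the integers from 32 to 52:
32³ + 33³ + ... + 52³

Use ∑_{k=1}^{n} k³ = [n(n+1)/2]², then subtract the first 31 terms.
∑_{k=1}^{52} k³ = [52×53/2]² = 1378² = 1898884
∑_{k=1}^{31} k³ = [31×32/2]² = 496² = 246016
∑_{k=32}^{52} k³ = 1898884 - 246016 = 1652868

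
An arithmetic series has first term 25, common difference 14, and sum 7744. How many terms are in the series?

Using S = n/2 × [2a + (n-1)d]
7744 = n/2 × [2(25) + (n-1)(14)]
7744 = n/2 × [50 + 14n - 14]
15488 = n × [36 + 14n]
14n² + (36)n - 15488 = 0
Discriminant: Δ = (36)² - 4(14)(-15488) = 1296 + 867328 = 868624
√Δ = 932
n = [-(36) + √Δ] / (2·14) = (-36 + 932) / 28 = 896 / 28 = 32
(The negative root is discarded since n must be a positive integer.)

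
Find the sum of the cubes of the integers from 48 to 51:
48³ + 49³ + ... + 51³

Use ∑_{k=1}^{n} k³ = [n(n+1)/2]², then subtract the first 47 terms.
∑_{k=1}^{51} k³ = [51×52/2]² = 1326² = 1758276
∑_{k=1}^{47} k³ = [47×48/2]² = 1128² = 1272384
∑_{k=48}^{51} k³ = 1758276 - 1272384 = 485892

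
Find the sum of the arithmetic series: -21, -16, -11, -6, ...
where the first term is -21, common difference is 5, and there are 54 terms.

Sₙ = n/2 × (first + last)
Last term = a + (n-1)d = -21 + (54-1)×5 = 244
S_54 = 54/2 × (-21 + 244)
S_54 = 54/2 × 223 = 6021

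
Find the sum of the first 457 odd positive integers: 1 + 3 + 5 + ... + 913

Sum of first n odd numbers = n²
= 457²
= 208849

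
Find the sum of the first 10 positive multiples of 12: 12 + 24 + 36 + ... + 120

Factor out 12: = 12(1 + 2 + ... + 10) = 12 × n(n+1)/2
= 12 × 10×11/2
= 12 × 55
= 660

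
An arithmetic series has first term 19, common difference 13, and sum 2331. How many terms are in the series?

Using S = n/2 × [2a + (n-1)d]
2331 = n/2 × [2(19) + (n-1)(13)]
2331 = n/2 × [38 + 13n - 13]
4662 = n × [25 + 13n]
13n² + (25)n - 4662 = 0
Discriminant: Δ = (25)² - 4(13)(-4662) = 625 + 242424 = 243049
√Δ = 493
n = [-(25) + √Δ] / (2·13) = (-25 + 493) / 26 = 468 / 26 = 18
(The negative root is discarded since n must be a positive integer.)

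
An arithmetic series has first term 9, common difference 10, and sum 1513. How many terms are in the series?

Using S = n/2 × [2a + (n-1)d]
1513 = n/2 × [2(9) + (n-1)(10)]
1513 = n/2 × [18 + 10n - 10]
3026 = n × [8 + 10n]
10n² + (8)n - 3026 = 0
Discriminant: Δ = (8)² - 4(10)(-3026) = 64 + 121040 = 121104
√Δ = 348
n = [-(8) + √Δ] / (2·10) = (-8 + 348) / 20 = 340 / 20 = 17
(The negative root is discarded since n must be a positive integer.)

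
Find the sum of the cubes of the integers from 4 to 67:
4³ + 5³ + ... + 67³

Use ∑_{k=1}^{n} k³ = [n(n+1)/2]², then subtract the first 3 terms.
∑_{k=1}^{67} k³ = [67×68/2]² = 2278² = 5189284
∑_{k=1}^{3} k³ = [3×4/2]² = 6² = 36
∑_{k=4}^{67} k³ = 5189284 - 36 = 5189248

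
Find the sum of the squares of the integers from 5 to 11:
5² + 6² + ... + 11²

Use ∑_{k=1}^{n} k² = n(n+1)(2n+1)/6, then subtract the first 4 terms.
∑_{k=1}^{11} k² = 11×12×23/6 = 506
∑_{k=1}^{4} k² = 4×5×9/6 = 30
∑_{k=5}^{11} k² = 506 - 30 = 476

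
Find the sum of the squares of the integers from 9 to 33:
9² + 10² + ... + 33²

Use ∑_{k=1}^{n} k² = n(n+1)(2n+1)/6, then subtract the first 8 terms.
∑_{k=1}^{33} k² = 33×34×67/6 = 12529
∑_{k=1}^{8} k² = 8×9×17/6 = 204
∑_{k=9}^{33} k² = 12529 - 204 = 12325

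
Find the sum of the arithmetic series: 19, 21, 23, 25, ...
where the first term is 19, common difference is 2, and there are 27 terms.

Sₙ = n/2 × (first + last)
Last term = a + (n-1)d = 19 + (27-1)×2 = 71
S_27 = 27/2 × (19 + 71)
S_27 = 27/2 × 90 = 1215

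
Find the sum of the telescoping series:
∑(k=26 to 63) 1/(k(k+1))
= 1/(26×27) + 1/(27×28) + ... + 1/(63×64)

Partial fractions: 1/(k(k+1)) = 1/k - 1/(k+1)
The series telescopes:
= (1/26 - 1/27) + (1/27 - 1/28) + ... + (1/63 - 1/64)
= 1/26 - 1/64
= 19/832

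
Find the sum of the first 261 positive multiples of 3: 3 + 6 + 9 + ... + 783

Factor out 3: = 3(1 + 2 + ... + 261) = 3 × n(n+1)/2
= 3 × 261×262/2
= 3 × 34191
= 102573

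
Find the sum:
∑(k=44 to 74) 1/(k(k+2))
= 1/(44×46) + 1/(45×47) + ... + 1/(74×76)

Partial fractions: 1/(k(k+2)) = (1/2)[1/k - 1/(k+2)]
Telescoping leaves the first two and last two terms:
= (1/2)[1/44 + 1/45 - 1/75 - 1/76]
= 434/47025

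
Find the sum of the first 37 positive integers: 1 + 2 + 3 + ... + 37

Formula: ∑k = n(n+1)/2
= 37×38/2
= 1406/2
= 703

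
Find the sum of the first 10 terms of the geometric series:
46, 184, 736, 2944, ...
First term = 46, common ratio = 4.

Sₙ = a(1 - rⁿ) / (1 - r)
S_10 = 46(1 - 4^10) / (1 - 4)
S_10 = 46(1 - 1048576) / (-3)
S_10 = 16078150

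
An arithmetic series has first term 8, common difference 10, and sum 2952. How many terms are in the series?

Using S = n/2 × [2a + (n-1)d]
2952 = n/2 × [2(8) + (n-1)(10)]
2952 = n/2 × [16 + 10n - 10]
5904 = n × [6 + 10n]
10n² + (6)n - 5904 = 0
Discriminant: Δ = (6)² - 4(10)(-5904) = 36 + 236160 = 236196
√Δ = 486
n = [-(6) + √Δ] / (2·10) = (-6 + 486) / 20 = 480 / 20 = 24
(The negative root is discarded since n must be a positive integer.)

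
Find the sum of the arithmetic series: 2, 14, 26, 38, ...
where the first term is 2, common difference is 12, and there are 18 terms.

Sₙ = n/2 × (first + last)
Last term = a + (n-1)d = 2 + (18-1)×12 = 206
S_18 = 18/2 × (2 + 206)
S_18 = 18/2 × 208 = 1872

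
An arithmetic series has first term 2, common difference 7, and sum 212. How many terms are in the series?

Using S = n/2 × [2a + (n-1)d]
212 = n/2 × [2(2) + (n-1)(7)]
212 = n/2 × [4 + 7n - 7]
424 = n × [-3 + 7n]
7n² + (-3)n - 424 = 0
Discriminant: Δ = (-3)² - 4(7)(-424) = 9 + 11872 = 11881
√Δ = 109
n = [-(-3) + √Δ] / (2·7) = (3 + 109) / 14 = 112 / 14 = 8
(The negative root is discarded since n must be a positive integer.)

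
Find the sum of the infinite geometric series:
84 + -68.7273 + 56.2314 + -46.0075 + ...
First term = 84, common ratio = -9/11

For |r| < 1, S = a / (1 - r)
S = 84 / (1 - (-9/11))
S = 84 / (20/11)
S = 231/5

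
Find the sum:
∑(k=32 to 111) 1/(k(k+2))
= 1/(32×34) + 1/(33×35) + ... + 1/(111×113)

Partial fractions: 1/(k(k+2)) = (1/2)[1/k - 1/(k+2)]
Telescoping leaves the first two and last two terms:
= (1/2)[1/32 + 1/33 - 1/112 - 1/113]
= 36565/1670592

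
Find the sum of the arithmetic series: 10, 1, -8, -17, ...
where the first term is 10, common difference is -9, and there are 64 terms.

Sₙ = n/2 × (first + last)
Last term = a + (n-1)d = 10 + (64-1)×(-9) = -557
S_64 = 64/2 × (10 + (-557))
S_64 = 64/2 × (-547) = -17504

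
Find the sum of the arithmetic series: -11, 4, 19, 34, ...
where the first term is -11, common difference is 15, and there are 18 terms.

Sₙ = n/2 × (first + last)
Last term = a + (n-1)d = -11 + (18-1)×15 = 244
S_18 = 18/2 × (-11 + 244)
S_18 = 18/2 × 233 = 2097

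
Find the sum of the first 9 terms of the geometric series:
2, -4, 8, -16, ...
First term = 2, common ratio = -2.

Sₙ = a(1 - rⁿ) / (1 - r)
S_9 = 2(1 - (-2)^9) / (1 - (-2))
S_9 = 2(1 - (-512)) / (3)
S_9 = 342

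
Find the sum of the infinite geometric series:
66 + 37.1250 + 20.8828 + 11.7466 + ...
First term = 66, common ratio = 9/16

For |r| < 1, S = a / (1 - r)
S = 66 / (1 - (9/16))
S = 66 / (7/16)
S = 1056/7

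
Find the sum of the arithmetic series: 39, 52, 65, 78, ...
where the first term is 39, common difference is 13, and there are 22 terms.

Sₙ = n/2 × (first + last)
Last term = a + (n-1)d = 39 + (22-1)×13 = 312
S_22 = 22/2 × (39 + 312)
S_22 = 22/2 × 351 = 3861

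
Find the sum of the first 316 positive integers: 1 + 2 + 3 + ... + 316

Formula: ∑k = n(n+1)/2
= 316×317/2
= 100172/2
= 50086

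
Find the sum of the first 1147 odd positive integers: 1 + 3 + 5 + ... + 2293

Sum of first n odd numbers = n²
= 1147²
= 1315609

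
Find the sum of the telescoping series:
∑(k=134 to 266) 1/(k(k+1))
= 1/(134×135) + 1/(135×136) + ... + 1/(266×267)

Partial fractions: 1/(k(k+1)) = 1/k - 1/(k+1)
The series telescopes:
= (1/134 - 1/135) + (1/135 - 1/136) + ... + (1/266 - 1/267)
= 1/134 - 1/267
= 133/35778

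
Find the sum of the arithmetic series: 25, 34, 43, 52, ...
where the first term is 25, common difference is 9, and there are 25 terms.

Sₙ = n/2 × (first + last)
Last term = a + (n-1)d = 25 + (25-1)×9 = 241
S_25 = 25/2 × (25 + 241)
S_25 = 25/2 × 266 = 3325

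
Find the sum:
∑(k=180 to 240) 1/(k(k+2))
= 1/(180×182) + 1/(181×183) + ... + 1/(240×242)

Partial fractions: 1/(k(k+2)) = (1/2)[1/k - 1/(k+2)]
Telescoping leaves the first two and last two terms:
= (1/2)[1/180 + 1/181 - 1/241 - 1/242]
= 2659051/1900130760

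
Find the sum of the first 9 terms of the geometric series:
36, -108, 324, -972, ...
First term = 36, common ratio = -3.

Sₙ = a(1 - rⁿ) / (1 - r)
S_9 = 36(1 - (-3)^9) / (1 - (-3))
S_9 = 36(1 - (-19683)) / (4)
S_9 = 177156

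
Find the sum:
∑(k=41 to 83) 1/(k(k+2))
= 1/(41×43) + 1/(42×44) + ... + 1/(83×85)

Partial fractions: 1/(k(k+2)) = (1/2)[1/k - 1/(k+2)]
Telescoping leaves the first two and last two terms:
= (1/2)[1/41 + 1/42 - 1/84 - 1/85]
= 7181/585480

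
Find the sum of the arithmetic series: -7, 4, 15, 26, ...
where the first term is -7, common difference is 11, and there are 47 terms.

Sₙ = n/2 × (first + last)
Last term = a + (n-1)d = -7 + (47-1)×11 = 499
S_47 = 47/2 × (-7 + 499)
S_47 = 47/2 × 492 = 11562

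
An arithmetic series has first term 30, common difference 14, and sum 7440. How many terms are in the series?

Using S = n/2 × [2a + (n-1)d]
7440 = n/2 × [2(30) + (n-1)(14)]
7440 = n/2 × [60 + 14n - 14]
14880 = n × [46 + 14n]
14n² + (46)n - 14880 = 0
Discriminant: Δ = (46)² - 4(14)(-14880) = 2116 + 833280 = 835396
√Δ = 914
n = [-(46) + √Δ] / (2·14) = (-46 + 914) / 28 = 868 / 28 = 31
(The negative root is discarded since n must be a positive integer.)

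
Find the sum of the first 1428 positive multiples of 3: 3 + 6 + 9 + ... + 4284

Factor out 3: = 3(1 + 2 + ... + 1428) = 3 × n(n+1)/2
= 3 × 1428×1429/2
= 3 × 1020306
= 3060918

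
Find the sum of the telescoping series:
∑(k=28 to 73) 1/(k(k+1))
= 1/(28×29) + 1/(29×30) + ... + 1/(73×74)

Partial fractions: 1/(k(k+1)) = 1/k - 1/(k+1)
The series telescopes:
= (1/28 - 1/29) + (1/29 - 1/30) + ... + (1/73 - 1/74)
= 1/28 - 1/74
= 23/1036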